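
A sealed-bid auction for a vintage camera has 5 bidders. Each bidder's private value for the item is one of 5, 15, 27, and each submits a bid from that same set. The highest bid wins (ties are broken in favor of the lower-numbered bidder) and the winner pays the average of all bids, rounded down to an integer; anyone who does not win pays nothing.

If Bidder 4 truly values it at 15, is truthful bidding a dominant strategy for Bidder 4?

No

Consider the case where Bidder 1 bids 5, Bidder 2 bids 5, Bidder 3 bids 5 and Bidder 5 bids 27.
Truthful bid 15: loses, pays 0, utility 0.
Bid 27 instead: wins, pays 13, utility 15 - 13 = 2.
Since 2 > 0, bidding 27 is strictly better here, so truthful bidding is not dominant.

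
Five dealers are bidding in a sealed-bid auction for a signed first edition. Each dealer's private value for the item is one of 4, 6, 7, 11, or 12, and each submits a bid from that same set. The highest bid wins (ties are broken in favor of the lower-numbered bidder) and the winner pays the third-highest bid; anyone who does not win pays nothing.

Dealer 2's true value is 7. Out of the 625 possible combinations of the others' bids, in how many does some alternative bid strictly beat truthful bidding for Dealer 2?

Others bid (4, 4, 4, 11): truth gives 0; bid 11 gives 3 > 0. Violating.
Others bid (4, 4, 4, 12): truth gives 0; bid 12 gives 3 > 0. Violating.
Others bid (4, 4, 6, 11): truth gives 0; bid 11 gives 1 > 0. Violating.
Others bid (4, 4, 6, 12): truth gives 0; bid 12 gives 1 > 0. Violating.
Others bid (4, 4, 4, 4): truth gives 3; no alternative beats it.
Others bid (4, 4, 4, 6): truth gives 3; no alternative beats it.
(Checking all 625 profiles: 64 have a profitable deviation, 561 do not.)

64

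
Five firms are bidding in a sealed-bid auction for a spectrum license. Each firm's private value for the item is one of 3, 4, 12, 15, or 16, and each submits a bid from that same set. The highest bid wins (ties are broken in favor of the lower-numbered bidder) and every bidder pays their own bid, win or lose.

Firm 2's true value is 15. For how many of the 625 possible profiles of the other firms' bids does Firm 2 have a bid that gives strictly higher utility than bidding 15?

Others bid (3, 3, 3, 3): truth gives 0; bid 4 gives 11 > 0. Violating.
Others bid (3, 3, 3, 4): truth gives 0; bid 4 gives 11 > 0. Violating.
Others bid (3, 3, 3, 12): truth gives 0; bid 12 gives 3 > 0. Violating.
Others bid (3, 3, 3, 16): truth gives -15; bid 16 gives -1 > -15. Violating.
Others bid (3, 3, 3, 15): truth gives 0; no alternative beats it.
Others bid (3, 3, 4, 15): truth gives 0; no alternative beats it.
(Checking all 625 profiles: 487 have a profitable deviation, 138 do not.)

487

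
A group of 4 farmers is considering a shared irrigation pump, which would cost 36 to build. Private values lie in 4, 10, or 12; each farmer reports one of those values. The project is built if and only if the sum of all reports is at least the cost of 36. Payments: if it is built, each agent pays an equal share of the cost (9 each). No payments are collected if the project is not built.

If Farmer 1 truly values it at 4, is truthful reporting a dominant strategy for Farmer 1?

Yes

Check each profile of the others' reports and compare truth against every alternative report.
Others report (4, 10, 12): truth gives 0, best alternative gives -5.
Others report (4, 12, 10): truth gives 0, best alternative gives -5.
Others report (4, 12, 12): truth gives 0, best alternative gives -5.
Others report (10, 4, 12): truth gives 0, best alternative gives -5.
Others report (10, 10, 10): truth gives 0, best alternative gives -5.
Others report (10, 12, 4): truth gives 0, best alternative gives -5.
(Remaining 21 profiles checked similarly; truth is weakly best in each.)
In every case the truthful report is at least as good as any alternative, so it is a dominant strategy.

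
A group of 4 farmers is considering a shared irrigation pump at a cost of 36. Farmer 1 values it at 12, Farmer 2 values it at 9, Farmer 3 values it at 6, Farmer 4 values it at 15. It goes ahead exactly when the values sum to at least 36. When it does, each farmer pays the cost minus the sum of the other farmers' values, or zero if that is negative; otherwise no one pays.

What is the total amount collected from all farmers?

18

Total value 42 ≥ cost 36, so it is built.
Farmer 1: others sum to 30; max(0, 36 - 30) = 6.
Farmer 2: others sum to 33; max(0, 36 - 33) = 3.
Farmer 3: others sum to 36; max(0, 36 - 36) = 0.
Farmer 4: others sum to 27; max(0, 36 - 27) = 9.
Total collected = 6 + 3 + 0 + 9 = 18.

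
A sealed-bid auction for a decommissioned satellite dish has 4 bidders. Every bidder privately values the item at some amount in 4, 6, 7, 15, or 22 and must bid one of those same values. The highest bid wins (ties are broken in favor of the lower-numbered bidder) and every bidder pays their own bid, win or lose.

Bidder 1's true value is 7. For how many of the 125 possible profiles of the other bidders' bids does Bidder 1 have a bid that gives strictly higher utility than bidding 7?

Others bid (4, 4, 4): truth gives 0; bid 4 gives 3 > 0. Violating.
Others bid (4, 4, 6): truth gives 0; bid 6 gives 1 > 0. Violating.
Others bid (4, 4, 15): truth gives -7; bid 4 gives -4 > -7. Violating.
Others bid (4, 4, 22): truth gives -7; bid 4 gives -4 > -7. Violating.
Others bid (4, 4, 7): truth gives 0; no alternative beats it.
Others bid (4, 6, 7): truth gives 0; no alternative beats it.
(Checking all 125 profiles: 106 have a profitable deviation, 19 do not.)

106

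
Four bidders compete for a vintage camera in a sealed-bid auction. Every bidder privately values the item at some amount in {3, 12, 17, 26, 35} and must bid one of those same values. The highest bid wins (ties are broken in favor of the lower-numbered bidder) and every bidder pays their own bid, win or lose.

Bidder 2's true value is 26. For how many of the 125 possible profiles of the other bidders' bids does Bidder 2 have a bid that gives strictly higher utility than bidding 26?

95

Others bid (3, 3, 3): truth gives 0; bid 12 gives 14 > 0. Violating.
Others bid (3, 3, 12): truth gives 0; bid 12 gives 14 > 0. Violating.
Others bid (3, 3, 17): truth gives 0; bid 17 gives 9 > 0. Violating.
Others bid (3, 3, 35): truth gives -26; bid 3 gives -3 > -26. Violating.
Others bid (3, 3, 26): truth gives 0; no alternative beats it.
Others bid (3, 12, 26): truth gives 0; no alternative beats it.
(Checking all 125 profiles: 95 have a profitable deviation, 30 do not.)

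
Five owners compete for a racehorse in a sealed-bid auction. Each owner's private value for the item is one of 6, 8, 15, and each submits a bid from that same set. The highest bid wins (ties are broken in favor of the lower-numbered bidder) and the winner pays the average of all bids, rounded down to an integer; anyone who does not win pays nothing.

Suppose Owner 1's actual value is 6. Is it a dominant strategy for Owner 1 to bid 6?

Yes

Check each profile of the others' bids and compare truth against every alternative bid.
Others bid (8, 8, 8, 8): truth gives 0, best alternative gives -2.
Others bid (6, 6, 8, 8): truth gives 0, best alternative gives -1.
Others bid (6, 8, 6, 8): truth gives 0, best alternative gives -1.
Others bid (6, 8, 8, 6): truth gives 0, best alternative gives -1.
Others bid (6, 8, 8, 8): truth gives 0, best alternative gives -1.
Others bid (8, 6, 6, 8): truth gives 0, best alternative gives -1.
(Remaining 75 profiles checked similarly; truth is weakly best in each.)
In every case the truthful bid is at least as good as any alternative, so it is a dominant strategy.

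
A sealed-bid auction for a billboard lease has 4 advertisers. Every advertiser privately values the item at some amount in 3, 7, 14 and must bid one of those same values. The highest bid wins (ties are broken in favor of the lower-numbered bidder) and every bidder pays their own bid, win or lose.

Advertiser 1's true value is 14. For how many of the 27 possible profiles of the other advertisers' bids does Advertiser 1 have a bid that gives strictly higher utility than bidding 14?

8

Others bid (3, 3, 3): truth gives 0; bid 3 gives 11 > 0. Violating.
Others bid (3, 3, 7): truth gives 0; bid 7 gives 7 > 0. Violating.
Others bid (3, 7, 3): truth gives 0; bid 7 gives 7 > 0. Violating.
Others bid (3, 7, 7): truth gives 0; bid 7 gives 7 > 0. Violating.
Others bid (3, 3, 14): truth gives 0; no alternative beats it.
Others bid (3, 7, 14): truth gives 0; no alternative beats it.
(Checking all 27 profiles: 8 have a profitable deviation, 19 do not.)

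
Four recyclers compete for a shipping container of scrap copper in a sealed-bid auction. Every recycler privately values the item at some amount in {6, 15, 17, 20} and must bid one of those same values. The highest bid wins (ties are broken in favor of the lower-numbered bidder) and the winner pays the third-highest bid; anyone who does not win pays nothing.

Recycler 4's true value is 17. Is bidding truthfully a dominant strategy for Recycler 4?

No

Consider the case where Recycler 1 bids 6, Recycler 2 bids 6 and Recycler 3 bids 17.
Truthful bid 17: loses, pays 0, utility 0.
Bid 20 instead: wins, pays 6, utility 17 - 6 = 11.
Since 11 > 0, bidding 20 is strictly better here, so truthful bidding is not dominant.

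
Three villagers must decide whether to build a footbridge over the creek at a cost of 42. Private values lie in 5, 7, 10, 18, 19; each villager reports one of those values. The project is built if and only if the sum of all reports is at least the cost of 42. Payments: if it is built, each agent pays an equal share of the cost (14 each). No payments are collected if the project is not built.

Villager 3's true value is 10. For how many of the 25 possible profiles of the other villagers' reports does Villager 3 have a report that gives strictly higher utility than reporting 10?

1

Others report (18, 18): truth gives -4; report 5 gives 0 > -4. Violating.
Others report (5, 5): truth gives 0; no alternative beats it.
Others report (5, 7): truth gives 0; no alternative beats it.
(Checking all 25 profiles: 1 has a profitable deviation, 24 do not.)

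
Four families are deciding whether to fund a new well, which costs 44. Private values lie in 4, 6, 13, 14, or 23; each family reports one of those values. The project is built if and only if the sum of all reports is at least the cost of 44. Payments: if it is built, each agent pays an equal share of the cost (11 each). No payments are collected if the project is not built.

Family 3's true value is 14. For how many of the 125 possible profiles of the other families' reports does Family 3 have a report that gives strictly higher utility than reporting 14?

24

Others report (4, 4, 13): truth gives 0; report 23 gives 3 > 0. Violating.
Others report (4, 4, 14): truth gives 0; report 23 gives 3 > 0. Violating.
Others report (4, 6, 13): truth gives 0; report 23 gives 3 > 0. Violating.
Others report (4, 6, 14): truth gives 0; report 23 gives 3 > 0. Violating.
Others report (4, 4, 4): truth gives 0; no alternative beats it.
Others report (4, 4, 6): truth gives 0; no alternative beats it.
(Checking all 125 profiles: 24 have a profitable deviation, 101 do not.)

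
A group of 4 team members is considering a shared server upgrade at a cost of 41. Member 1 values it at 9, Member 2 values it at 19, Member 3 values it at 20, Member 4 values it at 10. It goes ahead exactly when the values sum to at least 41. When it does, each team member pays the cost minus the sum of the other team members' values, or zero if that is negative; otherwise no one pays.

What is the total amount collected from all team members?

Total value 58 ≥ cost 41, so it is built.
Member 1: others sum to 49; max(0, 41 - 49) = 0.
Member 2: others sum to 39; max(0, 41 - 39) = 2.
Member 3: others sum to 38; max(0, 41 - 38) = 3.
Member 4: others sum to 48; max(0, 41 - 48) = 0.
Total collected = 0 + 2 + 3 + 0 = 5.

5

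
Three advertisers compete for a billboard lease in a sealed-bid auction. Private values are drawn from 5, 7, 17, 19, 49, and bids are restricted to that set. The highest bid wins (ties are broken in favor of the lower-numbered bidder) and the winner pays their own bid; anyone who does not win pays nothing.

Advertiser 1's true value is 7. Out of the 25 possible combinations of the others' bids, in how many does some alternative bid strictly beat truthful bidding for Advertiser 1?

Others bid (5, 5): truth gives 0; bid 5 gives 2 > 0. Violating.
Others bid (5, 7): truth gives 0; no alternative beats it.
Others bid (5, 17): truth gives 0; no alternative beats it.
(Checking all 25 profiles: 1 has a profitable deviation, 24 do not.)

1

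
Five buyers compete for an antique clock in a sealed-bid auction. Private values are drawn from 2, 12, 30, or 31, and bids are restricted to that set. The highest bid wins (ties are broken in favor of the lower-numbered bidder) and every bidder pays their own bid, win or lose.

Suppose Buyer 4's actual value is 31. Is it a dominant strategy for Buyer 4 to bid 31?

Consider the case where Buyer 1 bids 2, Buyer 2 bids 2, Buyer 3 bids 2 and Buyer 5 bids 2.
Truthful bid 31: wins, pays 31, utility 31 - 31 = 0.
Bid 12 instead: wins, pays 12, utility 31 - 12 = 19.
Since 19 > 0, bidding 12 is strictly better here, so truthful bidding is not dominant.

No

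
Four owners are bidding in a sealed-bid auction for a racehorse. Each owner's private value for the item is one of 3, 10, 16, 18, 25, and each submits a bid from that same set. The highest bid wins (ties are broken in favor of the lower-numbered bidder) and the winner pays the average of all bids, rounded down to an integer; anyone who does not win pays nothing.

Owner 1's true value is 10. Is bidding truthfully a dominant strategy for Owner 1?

No

Consider the case where Owner 2 bids 3, Owner 3 bids 3 and Owner 4 bids 3.
Truthful bid 10: wins, pays 4, utility 10 - 4 = 6.
Bid 3 instead: wins, pays 3, utility 10 - 3 = 7.
Since 7 > 6, bidding 3 is strictly better here, so truthful bidding is not dominant.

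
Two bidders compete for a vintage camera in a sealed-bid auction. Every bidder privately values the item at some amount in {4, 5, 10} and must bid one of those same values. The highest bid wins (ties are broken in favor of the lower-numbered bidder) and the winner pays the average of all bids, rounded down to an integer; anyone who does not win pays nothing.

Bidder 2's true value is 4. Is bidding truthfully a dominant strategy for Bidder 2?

Yes

Check each profile of the others' bids and compare truth against every alternative bid.
Others bid (4): truth gives 0, best alternative gives 0.
Others bid (5): truth gives 0, best alternative gives 0.
Others bid (10): truth gives 0, best alternative gives 0.
In every case the truthful bid is at least as good as any alternative, so it is a dominant strategy.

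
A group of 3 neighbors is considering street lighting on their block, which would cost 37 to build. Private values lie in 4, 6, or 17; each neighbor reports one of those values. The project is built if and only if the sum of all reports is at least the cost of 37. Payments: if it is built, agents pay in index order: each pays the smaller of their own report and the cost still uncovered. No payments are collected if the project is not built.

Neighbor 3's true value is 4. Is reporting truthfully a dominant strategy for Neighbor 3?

Yes

Check each profile of the others' reports and compare truth against every alternative report.
Others report (17, 17): truth gives 1, best alternative gives 1.
Others report (4, 4): truth gives 0, best alternative gives 0.
Others report (4, 6): truth gives 0, best alternative gives 0.
Others report (4, 17): truth gives 0, best alternative gives 0.
Others report (6, 4): truth gives 0, best alternative gives 0.
Others report (6, 6): truth gives 0, best alternative gives 0.
(Remaining 3 profiles checked similarly; truth is weakly best in each.)
In every case the truthful report is at least as good as any alternative, so it is a dominant strategy.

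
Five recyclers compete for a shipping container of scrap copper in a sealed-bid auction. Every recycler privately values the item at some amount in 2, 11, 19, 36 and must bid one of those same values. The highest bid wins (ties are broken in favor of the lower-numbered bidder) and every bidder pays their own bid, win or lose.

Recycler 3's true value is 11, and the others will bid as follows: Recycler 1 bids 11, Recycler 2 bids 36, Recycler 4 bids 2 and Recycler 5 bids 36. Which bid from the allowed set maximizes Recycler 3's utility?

Bid 2: loses but pays 2, utility -2.
Bid 11: loses but pays 11, utility -11.
Bid 19: loses but pays 19, utility -19.
Bid 36: loses but pays 36, utility -36.
The best choice is 2 with utility -2.

2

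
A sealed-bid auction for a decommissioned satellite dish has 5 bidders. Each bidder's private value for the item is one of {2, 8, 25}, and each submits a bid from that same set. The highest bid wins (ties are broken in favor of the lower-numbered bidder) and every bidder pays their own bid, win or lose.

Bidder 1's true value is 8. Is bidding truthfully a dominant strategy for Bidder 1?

No

Consider the case where Bidder 2 bids 2, Bidder 3 bids 2, Bidder 4 bids 2 and Bidder 5 bids 2.
Truthful bid 8: wins, pays 8, utility 8 - 8 = 0.
Bid 2 instead: wins, pays 2, utility 8 - 2 = 6.
Since 6 > 0, bidding 2 is strictly better here, so truthful bidding is not dominant.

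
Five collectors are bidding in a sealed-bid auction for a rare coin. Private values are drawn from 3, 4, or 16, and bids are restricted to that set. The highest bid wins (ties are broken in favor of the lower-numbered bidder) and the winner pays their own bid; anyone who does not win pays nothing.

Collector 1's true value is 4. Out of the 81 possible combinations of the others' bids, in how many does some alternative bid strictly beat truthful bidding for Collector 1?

Others bid (3, 3, 3, 3): truth gives 0; bid 3 gives 1 > 0. Violating.
Others bid (3, 3, 3, 4): truth gives 0; no alternative beats it.
Others bid (3, 3, 3, 16): truth gives 0; no alternative beats it.
(Checking all 81 profiles: 1 has a profitable deviation, 80 do not.)

1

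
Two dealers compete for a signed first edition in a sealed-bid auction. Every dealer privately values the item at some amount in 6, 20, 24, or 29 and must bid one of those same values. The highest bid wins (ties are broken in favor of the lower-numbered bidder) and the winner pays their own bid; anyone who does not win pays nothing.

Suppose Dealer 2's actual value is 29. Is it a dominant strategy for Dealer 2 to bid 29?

Consider the case where Dealer 1 bids 6.
Truthful bid 29: wins, pays 29, utility 29 - 29 = 0.
Bid 20 instead: wins, pays 20, utility 29 - 20 = 9.
Since 9 > 0, bidding 20 is strictly better here, so truthful bidding is not dominant.

No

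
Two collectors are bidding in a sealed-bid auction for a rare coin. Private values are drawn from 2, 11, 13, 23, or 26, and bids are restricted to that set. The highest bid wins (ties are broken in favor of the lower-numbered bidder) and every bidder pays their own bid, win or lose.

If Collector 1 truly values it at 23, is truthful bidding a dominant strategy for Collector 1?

Consider the case where Collector 2 bids 2.
Truthful bid 23: wins, pays 23, utility 23 - 23 = 0.
Bid 2 instead: wins, pays 2, utility 23 - 2 = 21.
Since 21 > 0, bidding 2 is strictly better here, so truthful bidding is not dominant.

No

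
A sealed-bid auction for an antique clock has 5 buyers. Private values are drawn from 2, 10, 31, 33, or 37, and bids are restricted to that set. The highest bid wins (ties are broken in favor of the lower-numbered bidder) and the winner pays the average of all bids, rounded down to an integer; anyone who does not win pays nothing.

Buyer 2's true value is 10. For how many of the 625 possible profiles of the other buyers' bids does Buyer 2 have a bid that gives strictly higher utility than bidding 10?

Others bid (10, 2, 2, 2): truth gives 0; bid 31 gives 1 > 0. Violating.
Others bid (2, 2, 2, 2): truth gives 7; no alternative beats it.
Others bid (2, 2, 2, 10): truth gives 5; no alternative beats it.
(Checking all 625 profiles: 1 has a profitable deviation, 624 do not.)

1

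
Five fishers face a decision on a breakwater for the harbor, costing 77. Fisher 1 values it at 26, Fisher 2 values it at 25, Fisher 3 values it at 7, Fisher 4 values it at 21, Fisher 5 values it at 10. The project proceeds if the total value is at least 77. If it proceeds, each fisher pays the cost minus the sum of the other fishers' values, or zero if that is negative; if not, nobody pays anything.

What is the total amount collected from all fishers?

Total value 89 ≥ cost 77, so it is built.
Fisher 1: others sum to 63; max(0, 77 - 63) = 14.
Fisher 2: others sum to 64; max(0, 77 - 64) = 13.
Fisher 3: others sum to 82; max(0, 77 - 82) = 0.
Fisher 4: others sum to 68; max(0, 77 - 68) = 9.
Fisher 5: others sum to 79; max(0, 77 - 79) = 0.
Total collected = 14 + 13 + 0 + 9 + 0 = 36.

36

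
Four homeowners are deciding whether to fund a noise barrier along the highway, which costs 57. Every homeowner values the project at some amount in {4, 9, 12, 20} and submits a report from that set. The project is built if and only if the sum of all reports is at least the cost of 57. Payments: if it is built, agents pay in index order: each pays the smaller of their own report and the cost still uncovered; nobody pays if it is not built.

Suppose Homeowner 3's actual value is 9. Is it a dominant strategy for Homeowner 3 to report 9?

Consider the case where Homeowner 1 reports 20, Homeowner 2 reports 20 and Homeowner 4 reports 20.
Truthful report 9: project built, pays 9, utility 9 - 9 = 0.
Report 4 instead: project built, pays 4, utility 9 - 4 = 5.
Since 5 > 0, reporting 4 is strictly better here, so truthful reporting is not dominant.

No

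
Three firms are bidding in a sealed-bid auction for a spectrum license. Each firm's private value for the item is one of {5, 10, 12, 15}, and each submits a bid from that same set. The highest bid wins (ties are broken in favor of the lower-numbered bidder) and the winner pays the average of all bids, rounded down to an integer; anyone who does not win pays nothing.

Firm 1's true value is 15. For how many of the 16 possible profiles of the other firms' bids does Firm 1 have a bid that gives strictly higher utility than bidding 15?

9

Others bid (5, 5): truth gives 7; bid 5 gives 10 > 7. Violating.
Others bid (5, 10): truth gives 5; bid 10 gives 7 > 5. Violating.
Others bid (5, 12): truth gives 5; bid 12 gives 6 > 5. Violating.
Others bid (10, 5): truth gives 5; bid 10 gives 7 > 5. Violating.
Others bid (5, 15): truth gives 4; no alternative beats it.
Others bid (10, 15): truth gives 2; no alternative beats it.
(Checking all 16 profiles: 9 have a profitable deviation, 7 do not.)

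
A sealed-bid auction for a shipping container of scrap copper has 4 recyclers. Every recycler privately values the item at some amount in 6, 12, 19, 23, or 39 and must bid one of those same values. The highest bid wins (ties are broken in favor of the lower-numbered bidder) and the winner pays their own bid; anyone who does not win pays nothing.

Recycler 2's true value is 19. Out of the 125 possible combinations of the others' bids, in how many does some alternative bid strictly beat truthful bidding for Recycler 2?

Others bid (6, 6, 6): truth gives 0; bid 12 gives 7 > 0. Violating.
Others bid (6, 6, 12): truth gives 0; bid 12 gives 7 > 0. Violating.
Others bid (6, 12, 6): truth gives 0; bid 12 gives 7 > 0. Violating.
Others bid (6, 12, 12): truth gives 0; bid 12 gives 7 > 0. Violating.
Others bid (6, 6, 19): truth gives 0; no alternative beats it.
Others bid (6, 6, 23): truth gives 0; no alternative beats it.
(Checking all 125 profiles: 4 have a profitable deviation, 121 do not.)

4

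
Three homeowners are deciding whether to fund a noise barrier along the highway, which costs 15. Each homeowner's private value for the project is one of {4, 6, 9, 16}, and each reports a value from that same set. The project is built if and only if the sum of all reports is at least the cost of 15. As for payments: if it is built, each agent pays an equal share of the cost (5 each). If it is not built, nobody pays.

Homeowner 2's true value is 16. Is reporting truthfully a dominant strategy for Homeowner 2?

Yes

Check each profile of the others' reports and compare truth against every alternative report.
Others report (4, 4): truth gives 11, best alternative gives 11.
Others report (4, 6): truth gives 11, best alternative gives 11.
Others report (4, 9): truth gives 11, best alternative gives 11.
Others report (4, 16): truth gives 11, best alternative gives 11.
Others report (6, 4): truth gives 11, best alternative gives 11.
Others report (6, 6): truth gives 11, best alternative gives 11.
(Remaining 10 profiles checked similarly; truth is weakly best in each.)
In every case the truthful report is at least as good as any alternative, so it is a dominant strategy.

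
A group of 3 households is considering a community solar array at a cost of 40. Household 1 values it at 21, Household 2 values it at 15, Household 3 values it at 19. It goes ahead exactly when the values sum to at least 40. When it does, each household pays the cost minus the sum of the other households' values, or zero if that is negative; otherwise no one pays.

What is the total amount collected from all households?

Total value 55 ≥ cost 40, so it is built.
Household 1: others sum to 34; max(0, 40 - 34) = 6.
Household 2: others sum to 40; max(0, 40 - 40) = 0.
Household 3: others sum to 36; max(0, 40 - 36) = 4.
Total collected = 6 + 0 + 4 = 10.

10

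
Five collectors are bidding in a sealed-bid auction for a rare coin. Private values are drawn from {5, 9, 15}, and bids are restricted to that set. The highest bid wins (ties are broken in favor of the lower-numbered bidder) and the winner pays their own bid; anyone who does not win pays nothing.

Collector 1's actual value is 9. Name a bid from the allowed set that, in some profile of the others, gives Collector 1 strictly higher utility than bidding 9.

Suppose Collector 2 bids 5, Collector 3 bids 5, Collector 4 bids 5 and Collector 5 bids 5.
Bid 9: wins, pays 9, utility 9 - 9 = 0.
Bid 5: wins, pays 5, utility 9 - 5 = 4.
So bidding 5 beats truth here (4 > 0).

5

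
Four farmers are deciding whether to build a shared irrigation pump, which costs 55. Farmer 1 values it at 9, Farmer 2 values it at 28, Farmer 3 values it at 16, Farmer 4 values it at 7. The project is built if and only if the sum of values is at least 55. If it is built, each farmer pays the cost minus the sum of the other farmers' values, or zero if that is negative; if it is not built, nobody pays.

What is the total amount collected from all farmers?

40

Total value 60 ≥ cost 55, so it is built.
Farmer 1: others sum to 51; max(0, 55 - 51) = 4.
Farmer 2: others sum to 32; max(0, 55 - 32) = 23.
Farmer 3: others sum to 44; max(0, 55 - 44) = 11.
Farmer 4: others sum to 53; max(0, 55 - 53) = 2.
Total collected = 4 + 23 + 11 + 2 = 40.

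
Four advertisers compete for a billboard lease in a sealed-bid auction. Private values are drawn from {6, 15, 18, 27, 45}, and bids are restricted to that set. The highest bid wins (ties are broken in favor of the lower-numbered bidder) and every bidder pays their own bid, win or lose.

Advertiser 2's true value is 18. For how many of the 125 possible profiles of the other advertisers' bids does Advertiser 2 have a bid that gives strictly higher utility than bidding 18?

Others bid (6, 6, 6): truth gives 0; bid 15 gives 3 > 0. Violating.
Others bid (6, 6, 15): truth gives 0; bid 15 gives 3 > 0. Violating.
Others bid (6, 6, 27): truth gives -18; bid 6 gives -6 > -18. Violating.
Others bid (6, 6, 45): truth gives -18; bid 6 gives -6 > -18. Violating.
Others bid (6, 6, 18): truth gives 0; no alternative beats it.
Others bid (6, 15, 18): truth gives 0; no alternative beats it.
(Checking all 125 profiles: 111 have a profitable deviation, 14 do not.)

111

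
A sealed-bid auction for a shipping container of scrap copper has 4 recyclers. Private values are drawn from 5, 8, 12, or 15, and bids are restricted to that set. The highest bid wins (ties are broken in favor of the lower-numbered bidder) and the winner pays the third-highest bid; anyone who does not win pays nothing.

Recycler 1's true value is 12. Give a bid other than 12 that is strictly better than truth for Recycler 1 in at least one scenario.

Suppose Recycler 2 bids 5, Recycler 3 bids 5 and Recycler 4 bids 15.
Bid 12: loses, pays 0, utility 0.
Bid 15: wins, pays 5, utility 12 - 5 = 7.
So bidding 15 beats truth here (7 > 0).

15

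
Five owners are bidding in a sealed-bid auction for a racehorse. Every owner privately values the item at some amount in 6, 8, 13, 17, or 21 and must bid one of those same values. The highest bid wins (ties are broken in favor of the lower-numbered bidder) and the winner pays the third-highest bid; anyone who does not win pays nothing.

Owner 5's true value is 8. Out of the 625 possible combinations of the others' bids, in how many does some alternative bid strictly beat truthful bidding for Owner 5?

12

Others bid (6, 6, 6, 8): truth gives 0; bid 13 gives 2 > 0. Violating.
Others bid (6, 6, 6, 13): truth gives 0; bid 17 gives 2 > 0. Violating.
Others bid (6, 6, 6, 17): truth gives 0; bid 21 gives 2 > 0. Violating.
Others bid (6, 6, 8, 6): truth gives 0; bid 13 gives 2 > 0. Violating.
Others bid (6, 6, 6, 6): truth gives 2; no alternative beats it.
Others bid (6, 6, 6, 21): truth gives 0; no alternative beats it.
(Checking all 625 profiles: 12 have a profitable deviation, 613 do not.)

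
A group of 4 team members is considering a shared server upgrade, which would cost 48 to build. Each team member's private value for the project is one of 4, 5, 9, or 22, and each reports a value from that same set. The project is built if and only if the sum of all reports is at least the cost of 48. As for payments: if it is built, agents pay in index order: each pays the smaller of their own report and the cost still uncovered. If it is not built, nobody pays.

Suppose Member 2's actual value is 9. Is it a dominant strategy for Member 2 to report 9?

Consider the case where Member 1 reports 4, Member 3 reports 22 and Member 4 reports 22.
Truthful report 9: project built, pays 9, utility 9 - 9 = 0.
Report 4 instead: project built, pays 4, utility 9 - 4 = 5.
Since 5 > 0, reporting 4 is strictly better here, so truthful reporting is not dominant.

No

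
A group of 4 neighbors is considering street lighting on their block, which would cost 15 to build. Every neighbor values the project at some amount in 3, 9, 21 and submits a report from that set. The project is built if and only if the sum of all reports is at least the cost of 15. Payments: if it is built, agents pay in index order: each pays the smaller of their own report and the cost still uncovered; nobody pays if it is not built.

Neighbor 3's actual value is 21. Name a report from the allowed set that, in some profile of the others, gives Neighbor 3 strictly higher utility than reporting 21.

3

Suppose Neighbor 1 reports 3, Neighbor 2 reports 3 and Neighbor 4 reports 9.
Report 21: project built, pays 9, utility 21 - 9 = 12.
Report 3: project built, pays 3, utility 21 - 3 = 18.
So reporting 3 beats truth here (18 > 12).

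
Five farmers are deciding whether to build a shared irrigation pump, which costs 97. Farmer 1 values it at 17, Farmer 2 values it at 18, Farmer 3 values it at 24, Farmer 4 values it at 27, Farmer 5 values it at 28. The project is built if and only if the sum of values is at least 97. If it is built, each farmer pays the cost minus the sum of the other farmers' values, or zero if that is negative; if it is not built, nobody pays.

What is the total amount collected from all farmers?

Total value 114 ≥ cost 97, so it is built.
Farmer 1: others sum to 97; max(0, 97 - 97) = 0.
Farmer 2: others sum to 96; max(0, 97 - 96) = 1.
Farmer 3: others sum to 90; max(0, 97 - 90) = 7.
Farmer 4: others sum to 87; max(0, 97 - 87) = 10.
Farmer 5: others sum to 86; max(0, 97 - 86) = 11.
Total collected = 0 + 1 + 7 + 10 + 11 = 29.

29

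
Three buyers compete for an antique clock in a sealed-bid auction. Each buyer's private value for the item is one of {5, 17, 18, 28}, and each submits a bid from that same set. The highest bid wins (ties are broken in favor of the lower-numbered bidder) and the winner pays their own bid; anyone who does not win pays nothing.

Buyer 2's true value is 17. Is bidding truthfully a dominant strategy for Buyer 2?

Check each profile of the others' bids and compare truth against every alternative bid.
Others bid (5, 5): truth gives 0, best alternative gives 0.
Others bid (5, 17): truth gives 0, best alternative gives 0.
Others bid (5, 18): truth gives 0, best alternative gives 0.
Others bid (5, 28): truth gives 0, best alternative gives 0.
Others bid (17, 5): truth gives 0, best alternative gives 0.
Others bid (17, 17): truth gives 0, best alternative gives 0.
(Remaining 10 profiles checked similarly; truth is weakly best in each.)
In every case the truthful bid is at least as good as any alternative, so it is a dominant strategy.

Yes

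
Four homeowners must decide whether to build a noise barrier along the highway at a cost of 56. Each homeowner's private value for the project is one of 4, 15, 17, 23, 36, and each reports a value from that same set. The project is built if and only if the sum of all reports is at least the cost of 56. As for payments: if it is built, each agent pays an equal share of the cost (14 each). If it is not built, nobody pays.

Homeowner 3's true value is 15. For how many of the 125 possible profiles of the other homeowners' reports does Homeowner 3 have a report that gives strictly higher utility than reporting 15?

Others report (4, 4, 15): truth gives 0; report 36 gives 1 > 0. Violating.
Others report (4, 4, 17): truth gives 0; report 36 gives 1 > 0. Violating.
Others report (4, 4, 23): truth gives 0; report 36 gives 1 > 0. Violating.
Others report (4, 15, 4): truth gives 0; report 36 gives 1 > 0. Violating.
Others report (4, 4, 4): truth gives 0; no alternative beats it.
Others report (4, 4, 36): truth gives 1; no alternative beats it.
(Checking all 125 profiles: 21 have a profitable deviation, 104 do not.)

21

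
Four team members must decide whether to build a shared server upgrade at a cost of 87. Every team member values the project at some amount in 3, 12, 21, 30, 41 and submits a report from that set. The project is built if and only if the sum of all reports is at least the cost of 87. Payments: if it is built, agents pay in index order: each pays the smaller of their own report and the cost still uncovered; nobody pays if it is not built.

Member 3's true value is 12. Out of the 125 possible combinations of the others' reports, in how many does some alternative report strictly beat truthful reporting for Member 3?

Others report (3, 41, 41): truth gives 0; report 3 gives 9 > 0. Violating.
Others report (12, 41, 41): truth gives 0; report 3 gives 9 > 0. Violating.
Others report (21, 30, 41): truth gives 0; report 3 gives 9 > 0. Violating.
Others report (21, 41, 30): truth gives 0; report 3 gives 9 > 0. Violating.
Others report (3, 3, 3): truth gives 0; no alternative beats it.
Others report (3, 3, 12): truth gives 0; no alternative beats it.
(Checking all 125 profiles: 23 have a profitable deviation, 102 do not.)

23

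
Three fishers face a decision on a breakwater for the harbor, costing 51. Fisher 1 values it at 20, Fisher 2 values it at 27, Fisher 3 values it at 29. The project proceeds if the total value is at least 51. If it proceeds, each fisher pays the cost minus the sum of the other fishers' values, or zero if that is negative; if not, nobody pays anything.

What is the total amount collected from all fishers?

Total value 76 ≥ cost 51, so it is built.
Fisher 1: others sum to 56; max(0, 51 - 56) = 0.
Fisher 2: others sum to 49; max(0, 51 - 49) = 2.
Fisher 3: others sum to 47; max(0, 51 - 47) = 4.
Total collected = 0 + 2 + 4 = 6.

6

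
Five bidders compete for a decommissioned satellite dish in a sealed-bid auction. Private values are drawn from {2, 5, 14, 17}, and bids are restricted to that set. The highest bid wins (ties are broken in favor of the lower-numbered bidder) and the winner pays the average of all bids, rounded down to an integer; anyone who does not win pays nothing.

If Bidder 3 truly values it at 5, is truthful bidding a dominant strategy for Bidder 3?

Check each profile of the others' bids and compare truth against every alternative bid.
Others bid (2, 2, 2, 2): truth gives 3, best alternative gives 1.
Others bid (2, 2, 2, 5): truth gives 2, best alternative gives 0.
Others bid (2, 2, 5, 2): truth gives 2, best alternative gives 0.
Others bid (2, 2, 5, 5): truth gives 2, best alternative gives 0.
Others bid (2, 2, 2, 14): truth gives 0, best alternative gives 0.
Others bid (2, 2, 2, 17): truth gives 0, best alternative gives 0.
(Remaining 250 profiles checked similarly; truth is weakly best in each.)
In every case the truthful bid is at least as good as any alternative, so it is a dominant strategy.

Yes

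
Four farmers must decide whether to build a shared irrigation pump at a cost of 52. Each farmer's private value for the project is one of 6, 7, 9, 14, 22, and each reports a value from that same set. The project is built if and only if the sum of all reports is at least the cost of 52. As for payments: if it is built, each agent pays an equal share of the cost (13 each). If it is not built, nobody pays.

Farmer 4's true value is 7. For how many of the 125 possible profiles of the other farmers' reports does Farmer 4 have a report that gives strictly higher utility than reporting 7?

Others report (9, 14, 22): truth gives -6; report 6 gives 0 > -6. Violating.
Others report (9, 22, 14): truth gives -6; report 6 gives 0 > -6. Violating.
Others report (14, 9, 22): truth gives -6; report 6 gives 0 > -6. Violating.
Others report (14, 22, 9): truth gives -6; report 6 gives 0 > -6. Violating.
Others report (6, 6, 6): truth gives 0; no alternative beats it.
Others report (6, 6, 7): truth gives 0; no alternative beats it.
(Checking all 125 profiles: 6 have a profitable deviation, 119 do not.)

6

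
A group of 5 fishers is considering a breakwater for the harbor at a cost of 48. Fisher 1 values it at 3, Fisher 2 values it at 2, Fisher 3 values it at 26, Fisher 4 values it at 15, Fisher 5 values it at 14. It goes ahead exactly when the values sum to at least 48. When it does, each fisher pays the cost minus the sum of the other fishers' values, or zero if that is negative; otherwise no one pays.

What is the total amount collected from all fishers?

Total value 60 ≥ cost 48, so it is built.
Fisher 1: others sum to 57; max(0, 48 - 57) = 0.
Fisher 2: others sum to 58; max(0, 48 - 58) = 0.
Fisher 3: others sum to 34; max(0, 48 - 34) = 14.
Fisher 4: others sum to 45; max(0, 48 - 45) = 3.
Fisher 5: others sum to 46; max(0, 48 - 46) = 2.
Total collected = 0 + 0 + 14 + 3 + 2 = 19.

19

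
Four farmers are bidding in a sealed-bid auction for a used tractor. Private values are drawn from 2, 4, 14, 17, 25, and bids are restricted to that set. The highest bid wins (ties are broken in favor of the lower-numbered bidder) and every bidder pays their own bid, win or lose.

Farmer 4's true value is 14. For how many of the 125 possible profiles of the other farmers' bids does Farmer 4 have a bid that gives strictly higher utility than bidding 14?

118

Others bid (2, 2, 2): truth gives 0; bid 4 gives 10 > 0. Violating.
Others bid (2, 2, 14): truth gives -14; bid 2 gives -2 > -14. Violating.
Others bid (2, 2, 17): truth gives -14; bid 2 gives -2 > -14. Violating.
Others bid (2, 2, 25): truth gives -14; bid 2 gives -2 > -14. Violating.
Others bid (2, 2, 4): truth gives 0; no alternative beats it.
Others bid (2, 4, 2): truth gives 0; no alternative beats it.
(Checking all 125 profiles: 118 have a profitable deviation, 7 do not.)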